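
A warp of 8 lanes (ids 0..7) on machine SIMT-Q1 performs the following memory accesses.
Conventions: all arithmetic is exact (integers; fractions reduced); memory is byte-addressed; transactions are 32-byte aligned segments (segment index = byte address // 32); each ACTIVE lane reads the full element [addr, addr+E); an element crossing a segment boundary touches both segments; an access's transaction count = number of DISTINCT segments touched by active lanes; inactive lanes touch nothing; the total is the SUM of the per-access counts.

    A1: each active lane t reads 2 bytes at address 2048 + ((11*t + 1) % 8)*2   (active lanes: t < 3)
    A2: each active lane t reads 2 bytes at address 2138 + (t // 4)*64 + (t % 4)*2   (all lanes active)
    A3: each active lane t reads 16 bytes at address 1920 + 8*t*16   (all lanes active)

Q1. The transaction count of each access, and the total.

A1: 1 transaction
A2: 4 transactions
A3: 8 transactions

Answer: 1,4,8; total 13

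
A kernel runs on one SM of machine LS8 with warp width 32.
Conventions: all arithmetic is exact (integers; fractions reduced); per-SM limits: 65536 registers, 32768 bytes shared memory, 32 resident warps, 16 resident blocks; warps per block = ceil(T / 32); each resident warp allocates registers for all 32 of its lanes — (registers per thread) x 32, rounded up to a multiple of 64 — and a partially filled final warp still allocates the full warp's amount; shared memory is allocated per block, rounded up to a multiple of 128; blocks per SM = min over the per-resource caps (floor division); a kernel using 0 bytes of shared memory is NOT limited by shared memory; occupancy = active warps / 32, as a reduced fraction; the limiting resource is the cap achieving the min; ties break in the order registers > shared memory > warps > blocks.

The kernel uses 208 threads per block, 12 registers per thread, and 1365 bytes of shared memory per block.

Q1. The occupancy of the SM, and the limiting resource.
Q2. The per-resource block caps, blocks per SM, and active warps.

Answer: occupancy 7/8, limited by warps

registers: 24 blocks
shared memory: 23 blocks
warps: 4 blocks
blocks: 16 blocks

Answer: 4 blocks, 28 active warps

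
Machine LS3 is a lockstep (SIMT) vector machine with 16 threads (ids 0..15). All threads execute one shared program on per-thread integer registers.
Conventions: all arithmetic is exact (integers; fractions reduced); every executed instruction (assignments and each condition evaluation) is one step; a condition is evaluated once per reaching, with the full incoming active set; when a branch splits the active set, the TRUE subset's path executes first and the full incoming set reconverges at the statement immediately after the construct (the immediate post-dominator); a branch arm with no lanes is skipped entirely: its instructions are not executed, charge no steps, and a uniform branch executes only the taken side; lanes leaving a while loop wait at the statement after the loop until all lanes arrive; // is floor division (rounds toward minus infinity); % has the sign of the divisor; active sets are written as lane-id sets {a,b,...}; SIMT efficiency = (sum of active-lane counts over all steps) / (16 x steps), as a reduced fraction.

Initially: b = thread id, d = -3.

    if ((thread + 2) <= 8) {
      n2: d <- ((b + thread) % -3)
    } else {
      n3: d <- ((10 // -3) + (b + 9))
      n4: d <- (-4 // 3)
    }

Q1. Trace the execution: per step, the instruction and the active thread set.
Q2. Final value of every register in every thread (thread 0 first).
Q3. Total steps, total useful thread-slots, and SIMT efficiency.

step 0: eval ((thread + 2) <= 8)     {0,1,2,3,4,5,6,7,8,9,10,11,12,13,14,15}
step 1: d <- ((b + thread) % -3)     {0,1,2,3,4,5,6}
step 2: d <- ((10 // -3) + (b + 9))  {7,8,9,10,11,12,13,14,15}
step 3: d <- (-4 // 3)               {7,8,9,10,11,12,13,14,15}

Answer: 4 steps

b: 0,1,2,3,4,5,6,7,8,9,10,11,12,13,14,15
d: 0,-1,-2,0,-1,-2,0,-2,-2,-2,-2,-2,-2,-2,-2,-2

steps = 4; useful = 41; efficiency = 41/64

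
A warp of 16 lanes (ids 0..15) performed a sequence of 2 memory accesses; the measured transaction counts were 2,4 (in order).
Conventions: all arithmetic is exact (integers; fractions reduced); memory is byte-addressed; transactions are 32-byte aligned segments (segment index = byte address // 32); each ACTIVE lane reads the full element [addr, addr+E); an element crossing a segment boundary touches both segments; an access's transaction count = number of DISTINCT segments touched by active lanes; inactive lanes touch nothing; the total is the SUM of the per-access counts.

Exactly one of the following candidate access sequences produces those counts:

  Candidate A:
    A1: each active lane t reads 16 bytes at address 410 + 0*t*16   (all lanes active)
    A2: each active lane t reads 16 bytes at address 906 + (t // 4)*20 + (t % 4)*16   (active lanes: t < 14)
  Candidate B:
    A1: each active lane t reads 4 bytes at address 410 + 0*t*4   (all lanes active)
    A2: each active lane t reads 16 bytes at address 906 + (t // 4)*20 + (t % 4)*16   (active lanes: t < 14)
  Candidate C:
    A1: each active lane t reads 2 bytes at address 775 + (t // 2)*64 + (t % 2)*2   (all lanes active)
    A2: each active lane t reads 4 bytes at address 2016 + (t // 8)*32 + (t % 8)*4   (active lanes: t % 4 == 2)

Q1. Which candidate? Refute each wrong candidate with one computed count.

B: A1 gives 1 transaction, not 2
C: A1 gives 8 transactions, not 2
A: all counts match (2,4)

Answer: A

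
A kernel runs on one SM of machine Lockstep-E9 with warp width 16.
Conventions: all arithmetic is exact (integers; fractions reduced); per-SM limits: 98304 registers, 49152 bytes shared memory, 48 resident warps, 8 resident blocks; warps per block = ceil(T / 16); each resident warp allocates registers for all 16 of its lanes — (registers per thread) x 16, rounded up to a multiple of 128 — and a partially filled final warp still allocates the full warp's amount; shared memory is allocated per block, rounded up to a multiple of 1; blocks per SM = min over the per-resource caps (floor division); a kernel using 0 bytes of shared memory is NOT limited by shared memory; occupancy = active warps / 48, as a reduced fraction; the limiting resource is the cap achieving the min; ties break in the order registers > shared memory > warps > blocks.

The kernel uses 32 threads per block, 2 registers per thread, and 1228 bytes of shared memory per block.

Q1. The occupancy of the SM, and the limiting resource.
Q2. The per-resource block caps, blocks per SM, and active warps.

Answer: occupancy 1/3, limited by blocks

registers: 384 blocks
shared memory: 40 blocks
warps: 24 blocks
blocks: 8 blocks

Answer: 8 blocks, 16 active warps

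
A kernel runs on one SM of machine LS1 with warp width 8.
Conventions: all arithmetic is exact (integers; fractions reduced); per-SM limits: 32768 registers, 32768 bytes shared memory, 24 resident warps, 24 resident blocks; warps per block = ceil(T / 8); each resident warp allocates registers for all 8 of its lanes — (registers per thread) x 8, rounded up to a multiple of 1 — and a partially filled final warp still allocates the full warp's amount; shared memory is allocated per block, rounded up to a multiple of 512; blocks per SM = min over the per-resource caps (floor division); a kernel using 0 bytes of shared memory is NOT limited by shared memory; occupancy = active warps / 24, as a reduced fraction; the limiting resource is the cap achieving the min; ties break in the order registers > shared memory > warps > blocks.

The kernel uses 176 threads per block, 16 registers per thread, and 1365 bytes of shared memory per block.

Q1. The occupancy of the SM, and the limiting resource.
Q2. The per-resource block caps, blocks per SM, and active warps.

Answer: occupancy 11/12, limited by warps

registers: 11 blocks
shared memory: 21 blocks
warps: 1 block
blocks: 24 blocks

Answer: 1 block, 22 active warps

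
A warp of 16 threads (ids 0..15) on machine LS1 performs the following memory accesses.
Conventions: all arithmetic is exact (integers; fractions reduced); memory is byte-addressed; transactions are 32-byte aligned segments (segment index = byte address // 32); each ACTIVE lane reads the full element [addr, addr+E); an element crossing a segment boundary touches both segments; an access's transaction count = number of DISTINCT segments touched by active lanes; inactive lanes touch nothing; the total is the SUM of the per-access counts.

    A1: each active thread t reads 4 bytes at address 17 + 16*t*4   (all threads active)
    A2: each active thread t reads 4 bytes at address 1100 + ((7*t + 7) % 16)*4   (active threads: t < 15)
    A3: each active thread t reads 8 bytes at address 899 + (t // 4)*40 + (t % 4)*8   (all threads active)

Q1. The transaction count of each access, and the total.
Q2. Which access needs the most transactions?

A1: 16 transactions
A2: 3 transactions
A3: 5 transactions

Answer: 16,3,5; total 24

Answer: A1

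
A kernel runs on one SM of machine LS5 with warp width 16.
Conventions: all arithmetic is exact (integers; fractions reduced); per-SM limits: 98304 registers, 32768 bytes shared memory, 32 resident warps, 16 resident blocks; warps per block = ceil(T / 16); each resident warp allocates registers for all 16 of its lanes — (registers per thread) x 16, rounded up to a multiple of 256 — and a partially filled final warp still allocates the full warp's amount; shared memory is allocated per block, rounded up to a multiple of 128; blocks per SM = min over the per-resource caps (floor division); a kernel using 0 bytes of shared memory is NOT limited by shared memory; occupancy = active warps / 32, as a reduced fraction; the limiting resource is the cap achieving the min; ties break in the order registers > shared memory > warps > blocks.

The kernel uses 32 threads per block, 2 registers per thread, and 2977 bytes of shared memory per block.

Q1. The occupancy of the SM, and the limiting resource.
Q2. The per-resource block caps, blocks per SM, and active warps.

Answer: occupancy 5/8, limited by shared memory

registers: 192 blocks
shared memory: 10 blocks
warps: 16 blocks
blocks: 16 blocks

Answer: 10 blocks, 20 active warps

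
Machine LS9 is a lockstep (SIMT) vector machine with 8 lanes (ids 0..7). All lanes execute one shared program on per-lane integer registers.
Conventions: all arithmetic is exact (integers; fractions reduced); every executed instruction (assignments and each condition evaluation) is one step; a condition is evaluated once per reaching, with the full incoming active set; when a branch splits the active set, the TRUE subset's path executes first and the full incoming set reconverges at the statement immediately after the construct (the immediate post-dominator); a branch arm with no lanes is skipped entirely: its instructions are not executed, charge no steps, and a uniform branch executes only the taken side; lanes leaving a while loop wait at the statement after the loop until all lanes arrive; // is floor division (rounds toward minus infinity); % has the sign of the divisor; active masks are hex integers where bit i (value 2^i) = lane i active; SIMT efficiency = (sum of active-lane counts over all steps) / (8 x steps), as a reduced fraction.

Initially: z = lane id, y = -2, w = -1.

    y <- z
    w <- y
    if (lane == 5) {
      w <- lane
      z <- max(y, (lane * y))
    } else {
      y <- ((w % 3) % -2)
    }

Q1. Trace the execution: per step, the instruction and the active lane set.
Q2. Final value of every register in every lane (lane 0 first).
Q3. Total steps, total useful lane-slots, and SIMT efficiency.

step 0: y <- z                       0xff
step 1: w <- y                       0xff
step 2: eval (lane == 5)             0xff
step 3: w <- lane                    0x20
step 4: z <- max(y, (lane * y))      0x20
step 5: y <- ((w % 3) % -2)          0xdf

Answer: 6 steps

z: 0,1,2,3,4,25,6,7
y: 0,-1,0,0,-1,5,0,-1
w: 0,1,2,3,4,5,6,7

steps = 6; useful = 33; efficiency = 33/48 = 11/16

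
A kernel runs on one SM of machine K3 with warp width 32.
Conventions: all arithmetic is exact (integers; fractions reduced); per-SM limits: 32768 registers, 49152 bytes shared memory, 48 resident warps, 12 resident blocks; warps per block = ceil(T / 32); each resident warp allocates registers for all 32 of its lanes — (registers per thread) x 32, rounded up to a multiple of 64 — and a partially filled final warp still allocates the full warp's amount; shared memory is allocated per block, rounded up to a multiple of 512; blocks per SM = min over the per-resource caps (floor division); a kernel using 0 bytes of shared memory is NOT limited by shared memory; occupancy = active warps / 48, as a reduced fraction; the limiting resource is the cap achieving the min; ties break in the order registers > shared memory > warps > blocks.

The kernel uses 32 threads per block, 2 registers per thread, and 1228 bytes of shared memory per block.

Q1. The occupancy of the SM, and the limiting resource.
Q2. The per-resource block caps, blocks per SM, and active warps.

Answer: occupancy 1/4, limited by blocks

registers: 512 blocks
shared memory: 32 blocks
warps: 48 blocks
blocks: 12 blocks

Answer: 12 blocks, 12 active warps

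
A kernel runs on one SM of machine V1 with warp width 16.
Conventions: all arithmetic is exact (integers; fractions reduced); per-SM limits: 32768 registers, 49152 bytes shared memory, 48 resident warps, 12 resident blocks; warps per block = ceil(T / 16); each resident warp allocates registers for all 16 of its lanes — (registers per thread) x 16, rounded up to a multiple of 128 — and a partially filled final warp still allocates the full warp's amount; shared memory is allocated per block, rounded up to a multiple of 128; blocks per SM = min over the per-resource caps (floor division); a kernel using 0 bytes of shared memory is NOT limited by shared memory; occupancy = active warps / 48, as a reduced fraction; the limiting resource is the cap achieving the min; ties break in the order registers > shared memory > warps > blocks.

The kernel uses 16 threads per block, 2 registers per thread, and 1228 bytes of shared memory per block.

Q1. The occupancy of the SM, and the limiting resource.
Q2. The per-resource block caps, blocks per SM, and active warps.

Answer: occupancy 1/4, limited by blocks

registers: 256 blocks
shared memory: 38 blocks
warps: 48 blocks
blocks: 12 blocks

Answer: 12 blocks, 12 active warps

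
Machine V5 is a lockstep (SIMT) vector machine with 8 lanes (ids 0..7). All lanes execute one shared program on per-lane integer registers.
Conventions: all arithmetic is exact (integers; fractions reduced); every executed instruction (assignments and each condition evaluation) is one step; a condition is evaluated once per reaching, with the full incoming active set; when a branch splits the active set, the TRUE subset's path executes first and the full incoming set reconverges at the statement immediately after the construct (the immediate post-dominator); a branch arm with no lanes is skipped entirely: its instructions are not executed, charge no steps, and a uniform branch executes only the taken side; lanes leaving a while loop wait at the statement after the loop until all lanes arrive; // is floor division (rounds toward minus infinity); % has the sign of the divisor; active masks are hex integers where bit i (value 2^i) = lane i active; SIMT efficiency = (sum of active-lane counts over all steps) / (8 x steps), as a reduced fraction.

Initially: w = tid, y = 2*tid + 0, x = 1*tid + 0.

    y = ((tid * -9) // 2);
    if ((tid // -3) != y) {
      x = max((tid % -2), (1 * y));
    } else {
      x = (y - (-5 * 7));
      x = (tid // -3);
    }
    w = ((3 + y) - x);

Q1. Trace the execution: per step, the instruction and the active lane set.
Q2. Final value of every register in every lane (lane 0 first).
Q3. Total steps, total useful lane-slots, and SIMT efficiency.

step 0: y <- ((tid * -9) // 2)       0xff
step 1: eval ((tid // -3) != y)      0xff
step 2: x <- max((tid % -2), (1 * y)) 0xfe
step 3: x <- (y - (-5 * 7))          0x01
step 4: x <- (tid // -3)             0x01
step 5: w <- ((3 + y) - x)           0xff

Answer: 6 steps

w: 3,-1,-6,-10,-15,-19,-24,-28
y: 0,-5,-9,-14,-18,-23,-27,-32
x: 0,-1,0,-1,0,-1,0,-1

steps = 6; useful = 33; efficiency = 33/48 = 11/16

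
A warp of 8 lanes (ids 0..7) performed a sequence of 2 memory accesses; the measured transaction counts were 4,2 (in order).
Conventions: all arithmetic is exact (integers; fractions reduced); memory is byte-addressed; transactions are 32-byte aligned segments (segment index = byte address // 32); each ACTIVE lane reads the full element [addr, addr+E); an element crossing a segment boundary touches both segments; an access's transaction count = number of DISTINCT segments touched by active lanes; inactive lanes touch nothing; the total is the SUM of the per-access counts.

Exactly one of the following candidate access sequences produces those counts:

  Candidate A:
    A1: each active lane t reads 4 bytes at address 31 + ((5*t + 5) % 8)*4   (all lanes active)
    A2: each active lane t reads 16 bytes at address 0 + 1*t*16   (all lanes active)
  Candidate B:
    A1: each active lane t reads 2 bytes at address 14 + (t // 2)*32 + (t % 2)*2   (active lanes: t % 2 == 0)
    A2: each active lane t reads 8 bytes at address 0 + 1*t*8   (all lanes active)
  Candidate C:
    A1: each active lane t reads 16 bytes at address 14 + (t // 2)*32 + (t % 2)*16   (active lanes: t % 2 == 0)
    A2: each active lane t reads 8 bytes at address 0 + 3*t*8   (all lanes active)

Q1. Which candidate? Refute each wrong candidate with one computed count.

A: A1 gives 2 transactions, not 4
C: A2 gives 6 transactions, not 2
B: all counts match (4,2)

Answer: B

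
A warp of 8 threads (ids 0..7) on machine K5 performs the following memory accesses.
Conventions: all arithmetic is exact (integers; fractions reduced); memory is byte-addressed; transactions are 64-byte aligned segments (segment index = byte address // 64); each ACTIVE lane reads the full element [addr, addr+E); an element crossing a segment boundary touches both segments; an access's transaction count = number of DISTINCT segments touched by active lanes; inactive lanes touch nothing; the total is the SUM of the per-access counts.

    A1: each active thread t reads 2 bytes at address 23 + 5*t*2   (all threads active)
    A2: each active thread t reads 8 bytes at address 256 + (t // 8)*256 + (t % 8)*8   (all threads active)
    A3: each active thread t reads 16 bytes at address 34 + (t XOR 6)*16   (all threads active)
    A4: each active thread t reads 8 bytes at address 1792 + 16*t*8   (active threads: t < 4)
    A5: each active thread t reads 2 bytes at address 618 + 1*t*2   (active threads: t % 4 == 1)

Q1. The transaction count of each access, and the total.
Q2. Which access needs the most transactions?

A1: 2 transactions
A2: 1 transaction
A3: 3 transactions
A4: 4 transactions
A5: 1 transaction

Answer: 2,1,3,4,1; total 11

Answer: A4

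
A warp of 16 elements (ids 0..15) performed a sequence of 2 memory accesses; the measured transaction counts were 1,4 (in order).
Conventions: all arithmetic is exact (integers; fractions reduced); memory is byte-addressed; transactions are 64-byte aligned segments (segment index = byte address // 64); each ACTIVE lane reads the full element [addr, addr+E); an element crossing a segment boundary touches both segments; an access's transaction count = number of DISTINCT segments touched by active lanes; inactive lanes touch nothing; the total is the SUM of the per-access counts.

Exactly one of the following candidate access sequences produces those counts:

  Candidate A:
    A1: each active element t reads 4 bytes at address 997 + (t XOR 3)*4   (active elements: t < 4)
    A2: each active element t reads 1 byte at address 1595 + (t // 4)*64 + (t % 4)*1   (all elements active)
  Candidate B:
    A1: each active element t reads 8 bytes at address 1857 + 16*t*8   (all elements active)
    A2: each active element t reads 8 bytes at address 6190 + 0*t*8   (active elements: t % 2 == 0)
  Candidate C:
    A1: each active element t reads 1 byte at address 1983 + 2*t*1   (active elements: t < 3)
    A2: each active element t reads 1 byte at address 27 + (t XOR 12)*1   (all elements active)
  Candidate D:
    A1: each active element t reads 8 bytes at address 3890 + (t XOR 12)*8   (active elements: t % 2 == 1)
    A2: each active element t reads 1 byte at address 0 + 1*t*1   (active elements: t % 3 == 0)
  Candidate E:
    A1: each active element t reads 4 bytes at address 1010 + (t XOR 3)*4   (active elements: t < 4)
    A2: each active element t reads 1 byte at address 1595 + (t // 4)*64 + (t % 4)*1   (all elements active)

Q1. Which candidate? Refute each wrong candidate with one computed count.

B: A1 gives 16 transactions, not 1
C: A1 gives 2 transactions, not 1
D: A1 gives 3 transactions, not 1
E: A1 gives 2 transactions, not 1
A: all counts match (1,4)

Answer: A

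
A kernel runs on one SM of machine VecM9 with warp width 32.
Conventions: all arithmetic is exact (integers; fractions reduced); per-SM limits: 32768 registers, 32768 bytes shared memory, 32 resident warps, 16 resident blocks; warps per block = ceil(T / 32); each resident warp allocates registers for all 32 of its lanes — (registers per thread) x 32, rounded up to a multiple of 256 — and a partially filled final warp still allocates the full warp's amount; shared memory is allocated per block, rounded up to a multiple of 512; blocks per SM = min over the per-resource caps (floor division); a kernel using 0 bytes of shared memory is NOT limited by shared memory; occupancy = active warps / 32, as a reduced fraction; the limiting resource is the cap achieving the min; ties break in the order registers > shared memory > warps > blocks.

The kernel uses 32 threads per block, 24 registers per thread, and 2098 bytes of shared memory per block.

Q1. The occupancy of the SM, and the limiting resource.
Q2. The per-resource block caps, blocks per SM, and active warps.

Answer: occupancy 3/8, limited by shared memory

registers: 42 blocks
shared memory: 12 blocks
warps: 32 blocks
blocks: 16 blocks

Answer: 12 blocks, 12 active warps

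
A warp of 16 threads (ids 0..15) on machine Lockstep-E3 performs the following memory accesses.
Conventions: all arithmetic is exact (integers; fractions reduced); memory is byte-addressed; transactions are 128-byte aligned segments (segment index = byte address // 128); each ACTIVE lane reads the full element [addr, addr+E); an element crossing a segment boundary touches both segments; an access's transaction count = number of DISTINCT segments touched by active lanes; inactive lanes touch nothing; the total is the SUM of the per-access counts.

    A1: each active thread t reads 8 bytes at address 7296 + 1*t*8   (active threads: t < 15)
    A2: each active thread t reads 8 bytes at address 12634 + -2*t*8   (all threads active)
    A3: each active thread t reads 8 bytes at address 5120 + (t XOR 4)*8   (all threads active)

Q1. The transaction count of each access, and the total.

A1: 1 transaction
A2: 3 transactions
A3: 1 transaction

Answer: 1,3,1; total 5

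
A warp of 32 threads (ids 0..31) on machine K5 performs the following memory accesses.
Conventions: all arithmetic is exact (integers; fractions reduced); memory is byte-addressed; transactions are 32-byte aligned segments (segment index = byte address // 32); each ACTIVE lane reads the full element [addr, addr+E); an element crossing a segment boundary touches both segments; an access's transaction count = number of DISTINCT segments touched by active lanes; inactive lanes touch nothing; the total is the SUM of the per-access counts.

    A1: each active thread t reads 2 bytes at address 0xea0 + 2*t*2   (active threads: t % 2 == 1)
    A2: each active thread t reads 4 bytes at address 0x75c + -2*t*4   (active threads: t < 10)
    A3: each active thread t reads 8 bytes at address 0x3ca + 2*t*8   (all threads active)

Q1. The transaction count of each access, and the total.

A1: 4 transactions
A2: 3 transactions
A3: 17 transactions

Answer: 4,3,17; total 24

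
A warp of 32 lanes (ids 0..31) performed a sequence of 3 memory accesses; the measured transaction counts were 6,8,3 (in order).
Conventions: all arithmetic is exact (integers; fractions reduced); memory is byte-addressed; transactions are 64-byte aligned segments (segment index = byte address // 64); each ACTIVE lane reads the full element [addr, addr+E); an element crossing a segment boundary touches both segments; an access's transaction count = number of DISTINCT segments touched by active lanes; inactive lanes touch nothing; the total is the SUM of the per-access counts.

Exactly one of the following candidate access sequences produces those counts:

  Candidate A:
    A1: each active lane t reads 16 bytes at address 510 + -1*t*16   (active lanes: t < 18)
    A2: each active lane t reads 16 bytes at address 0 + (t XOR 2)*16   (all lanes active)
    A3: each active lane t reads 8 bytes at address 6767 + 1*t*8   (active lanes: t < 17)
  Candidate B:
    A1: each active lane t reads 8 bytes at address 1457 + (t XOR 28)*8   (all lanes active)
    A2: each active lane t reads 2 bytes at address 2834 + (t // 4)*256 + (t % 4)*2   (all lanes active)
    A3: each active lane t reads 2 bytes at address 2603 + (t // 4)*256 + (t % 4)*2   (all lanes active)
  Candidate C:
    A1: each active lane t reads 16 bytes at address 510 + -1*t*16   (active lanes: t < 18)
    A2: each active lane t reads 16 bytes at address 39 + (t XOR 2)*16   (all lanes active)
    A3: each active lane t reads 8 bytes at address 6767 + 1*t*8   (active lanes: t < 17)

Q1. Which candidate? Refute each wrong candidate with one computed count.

B: A1 gives 5 transactions, not 6
C: A2 gives 9 transactions, not 8
A: all counts match (6,8,3)

Answer: A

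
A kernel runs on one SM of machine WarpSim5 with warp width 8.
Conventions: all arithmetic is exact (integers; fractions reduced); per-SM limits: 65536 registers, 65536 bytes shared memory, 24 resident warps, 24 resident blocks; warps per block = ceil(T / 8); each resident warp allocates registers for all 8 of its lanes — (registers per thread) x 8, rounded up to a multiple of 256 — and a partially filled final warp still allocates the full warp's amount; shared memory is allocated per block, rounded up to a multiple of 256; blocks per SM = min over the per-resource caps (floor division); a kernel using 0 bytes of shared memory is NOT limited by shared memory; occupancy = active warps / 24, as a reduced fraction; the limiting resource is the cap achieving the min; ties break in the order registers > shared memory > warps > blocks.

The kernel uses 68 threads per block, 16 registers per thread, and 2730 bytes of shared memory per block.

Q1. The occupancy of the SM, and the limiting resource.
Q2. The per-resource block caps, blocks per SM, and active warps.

Answer: occupancy 3/4, limited by warps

registers: 28 blocks
shared memory: 23 blocks
warps: 2 blocks
blocks: 24 blocks

Answer: 2 blocks, 18 active warps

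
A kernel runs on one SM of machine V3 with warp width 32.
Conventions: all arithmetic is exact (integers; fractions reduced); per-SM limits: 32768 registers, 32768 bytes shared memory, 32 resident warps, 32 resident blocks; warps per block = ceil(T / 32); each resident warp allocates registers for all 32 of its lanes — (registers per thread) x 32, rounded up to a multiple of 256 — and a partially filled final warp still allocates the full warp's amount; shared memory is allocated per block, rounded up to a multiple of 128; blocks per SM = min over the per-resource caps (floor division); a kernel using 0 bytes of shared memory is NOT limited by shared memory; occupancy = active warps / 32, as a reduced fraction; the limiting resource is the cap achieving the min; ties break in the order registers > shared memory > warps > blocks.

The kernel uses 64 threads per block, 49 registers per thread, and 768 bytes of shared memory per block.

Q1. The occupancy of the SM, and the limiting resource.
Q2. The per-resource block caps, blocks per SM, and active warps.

Answer: occupancy 9/16, limited by registers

registers: 9 blocks
shared memory: 42 blocks
warps: 16 blocks
blocks: 32 blocks

Answer: 9 blocks, 18 active warps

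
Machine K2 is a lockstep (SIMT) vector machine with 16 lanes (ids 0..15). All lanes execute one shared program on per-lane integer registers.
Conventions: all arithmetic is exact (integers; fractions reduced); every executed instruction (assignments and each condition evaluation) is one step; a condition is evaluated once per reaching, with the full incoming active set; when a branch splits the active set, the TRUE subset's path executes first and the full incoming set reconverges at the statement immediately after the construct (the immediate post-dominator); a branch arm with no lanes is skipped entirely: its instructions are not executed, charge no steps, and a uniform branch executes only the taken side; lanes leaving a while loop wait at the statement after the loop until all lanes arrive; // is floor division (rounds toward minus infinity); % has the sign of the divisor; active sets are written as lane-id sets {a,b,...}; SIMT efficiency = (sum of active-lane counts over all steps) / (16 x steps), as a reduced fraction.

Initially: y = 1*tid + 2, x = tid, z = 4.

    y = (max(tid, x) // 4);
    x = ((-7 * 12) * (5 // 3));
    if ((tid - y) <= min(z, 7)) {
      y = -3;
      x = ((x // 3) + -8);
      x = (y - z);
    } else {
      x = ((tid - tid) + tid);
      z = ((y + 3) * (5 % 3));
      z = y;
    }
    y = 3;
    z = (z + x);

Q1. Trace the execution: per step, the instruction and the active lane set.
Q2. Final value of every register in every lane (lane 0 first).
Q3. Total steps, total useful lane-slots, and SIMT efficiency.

step 0: y <- (max(tid, x) // 4)      {0,1,2,3,4,5,6,7,8,9,10,11,12,13,14,15}
step 1: x <- ((-7 * 12) * (5 // 3))  {0,1,2,3,4,5,6,7,8,9,10,11,12,13,14,15}
step 2: eval ((tid - y) <= min(z, 7)) {0,1,2,3,4,5,6,7,8,9,10,11,12,13,14,15}
step 3: y <- -3                      {0,1,2,3,4,5}
step 4: x <- ((x // 3) + -8)         {0,1,2,3,4,5}
step 5: x <- (y - z)                 {0,1,2,3,4,5}
step 6: x <- ((tid - tid) + tid)     {6,7,8,9,10,11,12,13,14,15}
step 7: z <- ((y + 3) * (5 % 3))     {6,7,8,9,10,11,12,13,14,15}
step 8: z <- y                       {6,7,8,9,10,11,12,13,14,15}
step 9: y <- 3                       {0,1,2,3,4,5,6,7,8,9,10,11,12,13,14,15}
step 10: z <- (z + x)                 {0,1,2,3,4,5,6,7,8,9,10,11,12,13,14,15}

Answer: 11 steps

y: 3,3,3,3,3,3,3,3,3,3,3,3,3,3,3,3
x: -7,-7,-7,-7,-7,-7,6,7,8,9,10,11,12,13,14,15
z: -3,-3,-3,-3,-3,-3,7,8,10,11,12,13,15,16,17,18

steps = 11; useful = 128; efficiency = 128/176 = 8/11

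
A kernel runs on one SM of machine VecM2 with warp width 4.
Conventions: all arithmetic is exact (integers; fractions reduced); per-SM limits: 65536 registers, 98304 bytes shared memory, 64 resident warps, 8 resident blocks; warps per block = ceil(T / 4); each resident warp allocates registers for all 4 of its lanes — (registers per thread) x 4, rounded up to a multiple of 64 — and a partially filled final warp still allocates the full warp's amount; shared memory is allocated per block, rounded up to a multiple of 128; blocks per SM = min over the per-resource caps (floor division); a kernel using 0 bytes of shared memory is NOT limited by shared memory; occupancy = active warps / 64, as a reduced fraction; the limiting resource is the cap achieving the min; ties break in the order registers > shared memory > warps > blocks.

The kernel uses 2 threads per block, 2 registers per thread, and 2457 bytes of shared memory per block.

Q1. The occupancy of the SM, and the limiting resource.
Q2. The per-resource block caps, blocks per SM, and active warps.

Answer: occupancy 1/8, limited by blocks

registers: 1024 blocks
shared memory: 38 blocks
warps: 64 blocks
blocks: 8 blocks

Answer: 8 blocks, 8 active warps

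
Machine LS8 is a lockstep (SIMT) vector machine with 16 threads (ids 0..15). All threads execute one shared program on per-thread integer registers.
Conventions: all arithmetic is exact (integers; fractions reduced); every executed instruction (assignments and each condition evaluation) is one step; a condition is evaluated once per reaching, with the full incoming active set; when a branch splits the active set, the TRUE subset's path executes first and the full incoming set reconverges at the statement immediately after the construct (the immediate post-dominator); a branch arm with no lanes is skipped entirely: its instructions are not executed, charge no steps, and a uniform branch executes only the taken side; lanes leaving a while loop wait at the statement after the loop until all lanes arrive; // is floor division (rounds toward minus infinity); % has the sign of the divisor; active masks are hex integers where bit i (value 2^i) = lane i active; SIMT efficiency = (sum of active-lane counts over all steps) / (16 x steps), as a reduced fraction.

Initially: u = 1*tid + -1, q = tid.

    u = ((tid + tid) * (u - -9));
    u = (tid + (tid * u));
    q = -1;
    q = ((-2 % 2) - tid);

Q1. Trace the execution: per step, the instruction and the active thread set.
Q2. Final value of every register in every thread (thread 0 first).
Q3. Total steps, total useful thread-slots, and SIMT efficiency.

step 0: u <- ((tid + tid) * (u - -9)) 0xffff
step 1: u <- (tid + (tid * u))       0xffff
step 2: q <- -1                      0xffff
step 3: q <- ((-2 % 2) - tid)        0xffff

Answer: 4 steps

u: 0,19,82,201,388,655,1014,1477,2056,2763,3610,4609,5772,7111,8638,10365
q: 0,-1,-2,-3,-4,-5,-6,-7,-8,-9,-10,-11,-12,-13,-14,-15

steps = 4; useful = 64; efficiency = 64/64 = 1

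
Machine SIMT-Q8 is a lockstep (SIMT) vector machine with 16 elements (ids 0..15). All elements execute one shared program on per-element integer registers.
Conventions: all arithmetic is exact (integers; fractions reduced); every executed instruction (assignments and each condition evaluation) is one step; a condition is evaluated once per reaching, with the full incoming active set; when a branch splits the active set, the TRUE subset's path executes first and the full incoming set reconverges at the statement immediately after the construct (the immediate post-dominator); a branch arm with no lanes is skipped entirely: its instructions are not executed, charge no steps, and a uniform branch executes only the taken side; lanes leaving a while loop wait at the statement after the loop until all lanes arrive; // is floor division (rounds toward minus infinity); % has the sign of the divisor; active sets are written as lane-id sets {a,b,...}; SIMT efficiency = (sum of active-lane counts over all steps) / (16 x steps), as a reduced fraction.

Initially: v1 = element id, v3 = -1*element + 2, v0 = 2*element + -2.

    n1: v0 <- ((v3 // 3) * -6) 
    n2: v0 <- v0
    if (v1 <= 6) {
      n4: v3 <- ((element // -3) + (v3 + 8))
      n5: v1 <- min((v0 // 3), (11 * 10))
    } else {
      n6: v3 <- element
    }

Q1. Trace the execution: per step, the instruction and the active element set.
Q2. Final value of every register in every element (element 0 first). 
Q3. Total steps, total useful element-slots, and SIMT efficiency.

step 0: v0 <- ((v3 // 3) * -6)       {0,1,2,3,4,5,6,7,8,9,10,11,12,13,14,15}
step 1: v0 <- v0                     {0,1,2,3,4,5,6,7,8,9,10,11,12,13,14,15}
step 2: eval (v1 <= 6)               {0,1,2,3,4,5,6,7,8,9,10,11,12,13,14,15}
step 3: v3 <- ((element // -3) + (v3 + 8)) {0,1,2,3,4,5,6}
step 4: v1 <- min((v0 // 3), (11 * 10)) {0,1,2,3,4,5,6}
step 5: v3 <- element                {7,8,9,10,11,12,13,14,15}

Answer: 6 steps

v1: 0,0,0,2,2,2,4,7,8,9,10,11,12,13,14,15
v3: 10,8,7,6,4,3,2,7,8,9,10,11,12,13,14,15
v0: 0,0,0,6,6,6,12,12,12,18,18,18,24,24,24,30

steps = 6; useful = 71; efficiency = 71/96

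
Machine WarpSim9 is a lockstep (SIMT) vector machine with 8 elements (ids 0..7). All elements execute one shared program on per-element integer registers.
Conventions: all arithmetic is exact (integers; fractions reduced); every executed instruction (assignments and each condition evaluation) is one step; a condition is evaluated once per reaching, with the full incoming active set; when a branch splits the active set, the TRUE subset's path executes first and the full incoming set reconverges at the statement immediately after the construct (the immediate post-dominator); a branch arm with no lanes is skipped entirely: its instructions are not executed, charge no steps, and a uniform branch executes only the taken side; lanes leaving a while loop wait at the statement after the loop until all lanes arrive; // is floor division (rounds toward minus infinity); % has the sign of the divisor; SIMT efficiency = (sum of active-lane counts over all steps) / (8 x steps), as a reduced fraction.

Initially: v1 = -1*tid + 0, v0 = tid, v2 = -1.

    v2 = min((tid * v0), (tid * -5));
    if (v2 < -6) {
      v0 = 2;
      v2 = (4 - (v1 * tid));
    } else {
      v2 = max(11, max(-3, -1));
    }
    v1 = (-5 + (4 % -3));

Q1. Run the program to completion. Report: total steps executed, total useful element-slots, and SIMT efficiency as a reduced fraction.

Answer: 6 steps, 38 useful, 19/24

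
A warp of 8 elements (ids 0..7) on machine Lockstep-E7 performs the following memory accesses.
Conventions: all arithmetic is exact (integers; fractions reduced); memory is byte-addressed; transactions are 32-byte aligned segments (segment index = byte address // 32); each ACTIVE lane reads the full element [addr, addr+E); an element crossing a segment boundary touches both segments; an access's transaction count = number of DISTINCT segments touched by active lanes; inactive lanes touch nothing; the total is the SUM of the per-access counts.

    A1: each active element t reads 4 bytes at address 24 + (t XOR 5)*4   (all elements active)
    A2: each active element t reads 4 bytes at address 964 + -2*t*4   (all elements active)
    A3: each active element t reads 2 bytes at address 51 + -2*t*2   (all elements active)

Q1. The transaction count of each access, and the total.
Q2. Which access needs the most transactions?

A1: 2 transactions
A2: 3 transactions
A3: 2 transactions

Answer: 2,3,2; total 7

Answer: A2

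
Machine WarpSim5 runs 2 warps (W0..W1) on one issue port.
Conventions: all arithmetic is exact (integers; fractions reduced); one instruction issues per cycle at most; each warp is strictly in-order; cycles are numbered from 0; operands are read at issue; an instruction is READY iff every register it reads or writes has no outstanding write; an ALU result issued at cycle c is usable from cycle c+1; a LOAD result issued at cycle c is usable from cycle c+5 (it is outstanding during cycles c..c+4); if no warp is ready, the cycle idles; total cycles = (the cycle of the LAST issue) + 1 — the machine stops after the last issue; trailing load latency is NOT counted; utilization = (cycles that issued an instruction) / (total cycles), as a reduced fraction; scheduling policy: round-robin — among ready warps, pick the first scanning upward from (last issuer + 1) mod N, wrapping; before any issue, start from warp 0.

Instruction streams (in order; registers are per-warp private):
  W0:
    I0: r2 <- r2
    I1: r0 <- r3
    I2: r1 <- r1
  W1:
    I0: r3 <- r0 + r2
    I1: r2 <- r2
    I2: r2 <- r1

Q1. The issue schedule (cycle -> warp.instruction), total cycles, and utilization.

cycle 0: W0.I0
cycle 1: W1.I0
cycle 2: W0.I1
cycle 3: W1.I1
cycle 4: W0.I2
cycle 5: W1.I2

Answer: 6 cycles, utilization 1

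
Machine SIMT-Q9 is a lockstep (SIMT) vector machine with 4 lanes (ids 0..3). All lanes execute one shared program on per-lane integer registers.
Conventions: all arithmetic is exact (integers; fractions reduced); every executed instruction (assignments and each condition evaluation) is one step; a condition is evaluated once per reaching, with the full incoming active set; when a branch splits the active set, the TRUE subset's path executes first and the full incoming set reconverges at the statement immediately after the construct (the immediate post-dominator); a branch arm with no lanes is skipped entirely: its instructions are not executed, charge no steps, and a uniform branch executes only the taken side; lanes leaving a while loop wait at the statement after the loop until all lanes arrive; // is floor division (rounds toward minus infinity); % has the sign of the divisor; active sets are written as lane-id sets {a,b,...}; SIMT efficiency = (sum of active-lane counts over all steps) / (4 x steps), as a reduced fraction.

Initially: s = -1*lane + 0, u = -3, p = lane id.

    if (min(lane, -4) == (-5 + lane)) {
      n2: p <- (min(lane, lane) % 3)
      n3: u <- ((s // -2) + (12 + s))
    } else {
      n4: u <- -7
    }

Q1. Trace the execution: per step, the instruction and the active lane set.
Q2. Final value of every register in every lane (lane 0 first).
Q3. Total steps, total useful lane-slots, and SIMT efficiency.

step 0: eval (min(lane, -4) == (-5 + lane)) {0,1,2,3}
step 1: p <- (min(lane, lane) % 3)   {1}
step 2: u <- ((s // -2) + (12 + s))  {1}
step 3: u <- -7                      {0,2,3}

Answer: 4 steps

s: 0,-1,-2,-3
u: -7,11,-7,-7
p: 0,1,2,3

steps = 4; useful = 9; efficiency = 9/16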